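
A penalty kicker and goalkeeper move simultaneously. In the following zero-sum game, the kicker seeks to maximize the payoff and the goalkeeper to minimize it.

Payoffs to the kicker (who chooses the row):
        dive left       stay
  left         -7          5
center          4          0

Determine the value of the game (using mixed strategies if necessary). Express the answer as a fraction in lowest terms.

Row minima are -7 and 0, so the kicker's maximin is 0; column maxima are 4 and 5, so the goalkeeper's minimax is 4. These differ, so the equilibrium is in mixed strategies.
Let the kicker play left with probability p. The goalkeeper is indifferent when −7p + 4(1−p) = 5p, giving p = 1/4.
Let the goalkeeper play dive left with probability q. The kicker is indifferent when −7q + 5(1−q) = 4q, giving q = 5/16.
The value is -7·(5/16) + (5)·(11/16) = 5/4.

5/4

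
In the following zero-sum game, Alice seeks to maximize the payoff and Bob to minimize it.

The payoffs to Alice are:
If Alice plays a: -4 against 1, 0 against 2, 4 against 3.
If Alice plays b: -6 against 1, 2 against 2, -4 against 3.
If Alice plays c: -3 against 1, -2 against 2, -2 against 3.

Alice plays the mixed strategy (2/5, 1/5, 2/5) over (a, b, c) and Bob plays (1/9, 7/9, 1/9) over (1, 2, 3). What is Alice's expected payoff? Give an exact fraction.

-34/45

Against (1/9, 7/9, 1/9), each row's expected payoff is a: 0; b: 4/9; c: -19/9.
Taking the (2/5, 1/5, 2/5)-weighted average: (2/5)·(0) + (1/5)·(4/9) + (2/5)·(-19/9) = -34/45.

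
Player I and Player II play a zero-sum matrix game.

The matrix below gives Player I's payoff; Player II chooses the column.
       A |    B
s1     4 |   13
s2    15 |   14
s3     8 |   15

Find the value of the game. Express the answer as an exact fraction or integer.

Row s1 is strictly dominated by row s3, so Player I never plays it.
The remaining 2×2 game on (s2, s3) × (A, B) has no saddle point. Let Player I play s2 with probability p; indifference gives 15p + 8(1−p) = 14p + 15(1−p), so p = 7/8.
Similarly Player II's optimal q on A is 1/8, and the value is 15·(1/8) + (14)·(7/8) = 113/8.

113/8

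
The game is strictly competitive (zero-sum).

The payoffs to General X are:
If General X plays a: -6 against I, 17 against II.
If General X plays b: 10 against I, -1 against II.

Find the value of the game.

82/17

Row minima are -6 and -1, so General X's maximin is -1; column maxima are 10 and 17, so General Y's minimax is 10. These differ, so the equilibrium is in mixed strategies.
Let General X play a with probability p. General Y is indifferent when −6p + 10(1−p) = 17p − (1−p), giving p = 11/34.
Let General Y play I with probability q. General X is indifferent when −6q + 17(1−q) = 10q − (1−q), giving q = 9/17.
The value is -6·(9/17) + (17)·(8/17) = 82/17.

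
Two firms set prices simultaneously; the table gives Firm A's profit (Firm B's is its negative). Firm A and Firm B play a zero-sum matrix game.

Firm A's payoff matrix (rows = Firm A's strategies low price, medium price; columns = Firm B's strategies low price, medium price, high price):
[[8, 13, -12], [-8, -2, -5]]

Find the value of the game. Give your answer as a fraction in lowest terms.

-136/23

Column medium price is strictly dominated by low price for Firm B (it gives Firm A more in every row).
The remaining 2×2 game on (low price, medium price) × (low price, high price) has no saddle point. Let Firm A play low price with probability p; indifference gives 8p − 8(1−p) = −12p − 5(1−p), so p = 3/23.
Similarly Firm B's optimal q on low price is 7/23, and the value is 8·(7/23) + (-12)·(16/23) = -136/23.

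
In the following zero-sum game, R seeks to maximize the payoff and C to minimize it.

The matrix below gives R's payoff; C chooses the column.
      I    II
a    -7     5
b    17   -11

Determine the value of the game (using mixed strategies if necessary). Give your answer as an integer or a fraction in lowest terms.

Row minima are -7 and -11, so R's maximin is -7; column maxima are 17 and 5, so C's minimax is 5. These differ, so the equilibrium is in mixed strategies.
Let R play a with probability p. C is indifferent when −7p + 17(1−p) = 5p − 11(1−p), giving p = 7/10.
Let C play I with probability q. R is indifferent when −7q + 5(1−q) = 17q − 11(1−q), giving q = 2/5.
The value is -7·(2/5) + (5)·(3/5) = 1/5.

1/5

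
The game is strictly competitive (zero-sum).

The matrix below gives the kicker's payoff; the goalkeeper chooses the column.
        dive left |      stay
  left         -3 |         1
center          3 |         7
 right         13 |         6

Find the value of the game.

73/11

Row left is strictly dominated by row center, so the kicker never plays it.
The remaining 2×2 game on (center, right) × (dive left, stay) has no saddle point. Let the kicker play center with probability p; indifference gives 3p + 13(1−p) = 7p + 6(1−p), so p = 7/11.
Similarly the goalkeeper's optimal q on dive left is 1/11, and the value is 3·(1/11) + (7)·(10/11) = 73/11.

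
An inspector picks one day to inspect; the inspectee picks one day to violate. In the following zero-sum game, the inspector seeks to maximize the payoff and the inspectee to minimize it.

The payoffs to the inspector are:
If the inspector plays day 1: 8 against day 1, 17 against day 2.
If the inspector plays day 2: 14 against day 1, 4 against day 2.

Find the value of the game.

Row minima are 8 and 4, so the inspector's maximin is 8; column maxima are 14 and 17, so the inspectee's minimax is 14. These differ, so the equilibrium is in mixed strategies.
Let the inspector play day 1 with probability p. The inspectee is indifferent when 8p + 14(1−p) = 17p + 4(1−p), giving p = 10/19.
Let the inspectee play day 1 with probability q. The inspector is indifferent when 8q + 17(1−q) = 14q + 4(1−q), giving q = 13/19.
The value is 8·(13/19) + (17)·(6/19) = 206/19.

206/19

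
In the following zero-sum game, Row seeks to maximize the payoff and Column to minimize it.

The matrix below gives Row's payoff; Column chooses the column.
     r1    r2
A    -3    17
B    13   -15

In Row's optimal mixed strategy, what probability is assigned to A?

Row minima are -3 and -15, so Row's maximin is -3; column maxima are 13 and 17, so Column's minimax is 13. These differ, so the equilibrium is in mixed strategies.
Let Row play A with probability p. Column is indifferent when −3p + 13(1−p) = 17p − 15(1−p), giving p = 7/12.

7/12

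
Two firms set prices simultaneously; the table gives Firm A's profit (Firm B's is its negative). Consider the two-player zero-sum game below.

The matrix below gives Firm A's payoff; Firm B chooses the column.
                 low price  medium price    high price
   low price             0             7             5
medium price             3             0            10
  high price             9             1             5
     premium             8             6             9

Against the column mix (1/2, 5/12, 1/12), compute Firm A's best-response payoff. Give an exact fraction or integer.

29/4

low price: (0)·(1/2) + (7)·(5/12) + (5)·(1/12) = 10/3.
medium price: (3)·(1/2) + (0)·(5/12) + (10)·(1/12) = 7/3.
high price: (9)·(1/2) + (1)·(5/12) + (5)·(1/12) = 16/3.
premium: (8)·(1/2) + (6)·(5/12) + (9)·(1/12) = 29/4.
The best pure response is premium with expected payoff 29/4.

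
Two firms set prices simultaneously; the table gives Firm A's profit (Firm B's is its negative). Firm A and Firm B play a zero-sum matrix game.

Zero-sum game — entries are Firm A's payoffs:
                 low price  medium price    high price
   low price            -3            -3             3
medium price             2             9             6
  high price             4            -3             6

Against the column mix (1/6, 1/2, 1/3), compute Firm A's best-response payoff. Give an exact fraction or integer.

41/6

low price: (-3)·(1/6) + (-3)·(1/2) + (3)·(1/3) = -1.
medium price: (2)·(1/6) + (9)·(1/2) + (6)·(1/3) = 41/6.
high price: (4)·(1/6) + (-3)·(1/2) + (6)·(1/3) = 7/6.
The best pure response is medium price with expected payoff 41/6.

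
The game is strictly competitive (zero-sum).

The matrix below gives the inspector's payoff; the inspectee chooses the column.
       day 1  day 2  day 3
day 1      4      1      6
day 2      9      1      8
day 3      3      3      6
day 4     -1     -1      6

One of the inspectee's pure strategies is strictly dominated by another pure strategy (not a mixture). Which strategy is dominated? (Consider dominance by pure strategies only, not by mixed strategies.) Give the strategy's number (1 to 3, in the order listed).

3

The inspectee prefers columns that give the inspector less. Compare day 3 with day 2: 1 < 6, 1 < 8, 3 < 6, -1 < 6.
So day 2 strictly dominates day 3 for the inspectee; day 3 is strictly dominated.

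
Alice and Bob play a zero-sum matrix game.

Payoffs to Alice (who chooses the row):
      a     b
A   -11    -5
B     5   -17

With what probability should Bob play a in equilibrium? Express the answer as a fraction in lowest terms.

Row minima are -11 and -17, so Alice's maximin is -11; column maxima are 5 and -5, so Bob's minimax is -5. These differ, so the equilibrium is in mixed strategies.
Let Bob play a with probability q. Alice is indifferent when −11q − 5(1−q) = 5q − 17(1−q), giving q = 3/7.

3/7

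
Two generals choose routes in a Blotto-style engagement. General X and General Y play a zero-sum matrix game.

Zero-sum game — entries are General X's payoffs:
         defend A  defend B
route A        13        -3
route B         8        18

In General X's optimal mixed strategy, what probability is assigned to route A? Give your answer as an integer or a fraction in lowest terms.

5/13

Row minima are -3 and 8, so General X's maximin is 8; column maxima are 13 and 18, so General Y's minimax is 13. These differ, so the equilibrium is in mixed strategies.
Let General X play route A with probability p. General Y is indifferent when 13p + 8(1−p) = −3p + 18(1−p), giving p = 5/13.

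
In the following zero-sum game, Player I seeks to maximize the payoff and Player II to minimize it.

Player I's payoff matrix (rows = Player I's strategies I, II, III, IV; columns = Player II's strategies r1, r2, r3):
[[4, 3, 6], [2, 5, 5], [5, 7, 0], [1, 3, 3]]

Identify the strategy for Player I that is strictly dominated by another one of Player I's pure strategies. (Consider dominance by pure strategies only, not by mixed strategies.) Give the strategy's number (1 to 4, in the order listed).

4

Compare IV with II: 2 > 1, 5 > 3, 5 > 3.
So II strictly dominates IV for Player I; IV is strictly dominated.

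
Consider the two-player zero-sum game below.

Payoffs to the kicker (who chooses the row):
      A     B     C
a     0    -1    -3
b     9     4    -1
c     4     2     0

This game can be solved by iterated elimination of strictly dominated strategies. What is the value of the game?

0

Column A is strictly dominated by B for the goalkeeper (-1<0, 4<9, 2<4); eliminate A.
Row a is strictly dominated by row b (4>-1, -1>-3); eliminate a.
Column B is strictly dominated by C for the goalkeeper (-1<4, 0<2); eliminate B.
Row b is strictly dominated by row c (0>-1); eliminate b.
Only (c, C) remains, with payoff 0.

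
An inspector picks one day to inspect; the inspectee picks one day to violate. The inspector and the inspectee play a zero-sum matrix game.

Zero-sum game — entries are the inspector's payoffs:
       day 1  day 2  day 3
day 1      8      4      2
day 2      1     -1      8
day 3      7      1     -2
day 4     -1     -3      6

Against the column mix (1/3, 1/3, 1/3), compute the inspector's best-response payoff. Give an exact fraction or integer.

day 1: (8)·(1/3) + (4)·(1/3) + (2)·(1/3) = 14/3.
day 2: (1)·(1/3) + (-1)·(1/3) + (8)·(1/3) = 8/3.
day 3: (7)·(1/3) + (1)·(1/3) + (-2)·(1/3) = 2.
day 4: (-1)·(1/3) + (-3)·(1/3) + (6)·(1/3) = 2/3.
The best pure response is day 1 with expected payoff 14/3.

14/3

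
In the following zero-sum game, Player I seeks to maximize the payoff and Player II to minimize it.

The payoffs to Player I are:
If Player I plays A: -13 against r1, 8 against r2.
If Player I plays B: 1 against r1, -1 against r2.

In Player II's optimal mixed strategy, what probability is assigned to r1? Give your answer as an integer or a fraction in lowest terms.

9/23

Row minima are -13 and -1, so Player I's maximin is -1; column maxima are 1 and 8, so Player II's minimax is 1. These differ, so the equilibrium is in mixed strategies.
Let Player II play r1 with probability q. Player I is indifferent when −13q + 8(1−q) = q − (1−q), giving q = 9/23.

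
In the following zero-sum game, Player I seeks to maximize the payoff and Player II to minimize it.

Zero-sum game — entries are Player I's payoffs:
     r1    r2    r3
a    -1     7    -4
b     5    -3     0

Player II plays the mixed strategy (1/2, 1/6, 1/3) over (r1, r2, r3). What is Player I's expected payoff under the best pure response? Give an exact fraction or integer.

a: (-1)·(1/2) + (7)·(1/6) + (-4)·(1/3) = -2/3.
b: (5)·(1/2) + (-3)·(1/6) + (0)·(1/3) = 2.
The best pure response is b with expected payoff 2.

2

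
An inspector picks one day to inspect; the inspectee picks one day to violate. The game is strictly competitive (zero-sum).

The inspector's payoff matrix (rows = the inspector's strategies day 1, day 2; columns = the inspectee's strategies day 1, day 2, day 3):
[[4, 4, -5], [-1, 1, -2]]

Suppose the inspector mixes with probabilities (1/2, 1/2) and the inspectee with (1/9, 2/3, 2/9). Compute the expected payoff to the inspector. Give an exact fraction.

Against (1/9, 2/3, 2/9), each row's expected payoff is day 1: 2; day 2: 1/9.
Taking the (1/2, 1/2)-weighted average: (1/2)·(2) + (1/2)·(1/9) = 19/18.

19/18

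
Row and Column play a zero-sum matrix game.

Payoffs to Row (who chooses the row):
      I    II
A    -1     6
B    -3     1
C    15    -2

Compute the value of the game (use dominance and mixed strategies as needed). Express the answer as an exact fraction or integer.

11/3

Row B is strictly dominated by row A, so Row never plays it.
The remaining 2×2 game on (A, C) × (I, II) has no saddle point. Let Row play A with probability p; indifference gives −p + 15(1−p) = 6p − 2(1−p), so p = 17/24.
Similarly Column's optimal q on I is 1/3, and the value is -1·(1/3) + (6)·(2/3) = 11/3.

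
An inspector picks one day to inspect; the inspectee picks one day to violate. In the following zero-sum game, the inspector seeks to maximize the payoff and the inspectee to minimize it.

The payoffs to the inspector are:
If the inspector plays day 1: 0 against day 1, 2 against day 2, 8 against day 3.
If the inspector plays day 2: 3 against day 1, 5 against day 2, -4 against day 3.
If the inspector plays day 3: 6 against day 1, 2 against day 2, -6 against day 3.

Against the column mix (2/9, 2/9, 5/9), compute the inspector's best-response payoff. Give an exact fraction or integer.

day 1: (0)·(2/9) + (2)·(2/9) + (8)·(5/9) = 44/9.
day 2: (3)·(2/9) + (5)·(2/9) + (-4)·(5/9) = -4/9.
day 3: (6)·(2/9) + (2)·(2/9) + (-6)·(5/9) = -14/9.
The best pure response is day 1 with expected payoff 44/9.

44/9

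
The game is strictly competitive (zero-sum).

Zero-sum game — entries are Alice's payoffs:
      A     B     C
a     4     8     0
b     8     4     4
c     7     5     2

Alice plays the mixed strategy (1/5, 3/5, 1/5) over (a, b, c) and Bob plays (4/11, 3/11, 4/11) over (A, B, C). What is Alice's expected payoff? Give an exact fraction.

271/55

Against (4/11, 3/11, 4/11), each row's expected payoff is a: 40/11; b: 60/11; c: 51/11.
Taking the (1/5, 3/5, 1/5)-weighted average: (1/5)·(40/11) + (3/5)·(60/11) + (1/5)·(51/11) = 271/55.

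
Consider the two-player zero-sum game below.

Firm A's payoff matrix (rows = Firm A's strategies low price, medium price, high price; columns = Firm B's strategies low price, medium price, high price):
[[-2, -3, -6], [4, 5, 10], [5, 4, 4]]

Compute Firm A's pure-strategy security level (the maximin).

The worst-case payoff for each row is low price: -6, medium price: 4, high price: 4.
The best of these is 4.

4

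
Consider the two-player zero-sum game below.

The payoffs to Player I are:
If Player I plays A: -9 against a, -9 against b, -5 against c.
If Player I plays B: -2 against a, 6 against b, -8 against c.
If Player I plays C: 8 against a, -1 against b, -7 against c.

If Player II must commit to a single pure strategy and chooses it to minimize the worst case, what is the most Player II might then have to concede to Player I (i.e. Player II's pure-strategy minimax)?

-5

The worst case (largest entry) in each column is a: 8, b: 6, c: -5.
The best (smallest) of these is -5.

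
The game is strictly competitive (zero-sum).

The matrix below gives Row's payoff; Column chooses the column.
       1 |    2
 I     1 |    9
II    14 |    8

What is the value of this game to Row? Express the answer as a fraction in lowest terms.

59/7

Row minima are 1 and 8, so Row's maximin is 8; column maxima are 14 and 9, so Column's minimax is 9. These differ, so the equilibrium is in mixed strategies.
Let Row play I with probability p. Column is indifferent when p + 14(1−p) = 9p + 8(1−p), giving p = 3/7.
Let Column play 1 with probability q. Row is indifferent when q + 9(1−q) = 14q + 8(1−q), giving q = 1/14.
The value is 1·(1/14) + (9)·(13/14) = 59/7.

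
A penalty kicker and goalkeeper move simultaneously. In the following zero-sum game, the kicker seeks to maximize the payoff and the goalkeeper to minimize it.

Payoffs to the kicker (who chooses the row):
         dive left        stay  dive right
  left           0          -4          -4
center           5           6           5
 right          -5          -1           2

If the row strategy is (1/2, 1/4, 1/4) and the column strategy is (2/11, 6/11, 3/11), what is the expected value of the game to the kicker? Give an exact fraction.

Against (2/11, 6/11, 3/11), each row's expected payoff is left: -36/11; center: 61/11; right: -10/11.
Taking the (1/2, 1/4, 1/4)-weighted average: (1/2)·(-36/11) + (1/4)·(61/11) + (1/4)·(-10/11) = -21/44.

-21/44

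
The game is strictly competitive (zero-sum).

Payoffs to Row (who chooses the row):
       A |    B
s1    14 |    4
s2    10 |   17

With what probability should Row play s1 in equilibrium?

7/17

Row minima are 4 and 10, so Row's maximin is 10; column maxima are 14 and 17, so Column's minimax is 14. These differ, so the equilibrium is in mixed strategies.
Let Row play s1 with probability p. Column is indifferent when 14p + 10(1−p) = 4p + 17(1−p), giving p = 7/17.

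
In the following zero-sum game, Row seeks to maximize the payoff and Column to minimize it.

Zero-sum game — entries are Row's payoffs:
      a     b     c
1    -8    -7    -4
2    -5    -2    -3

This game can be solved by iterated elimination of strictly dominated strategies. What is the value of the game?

-5

Row 1 is strictly dominated by row 2 (-5>-8, -2>-7, -3>-4); eliminate 1.
Column c is strictly dominated by a for Column (-5<-3); eliminate c.
Column b is strictly dominated by a for Column (-5<-2); eliminate b.
Only (2, a) remains, with payoff -5.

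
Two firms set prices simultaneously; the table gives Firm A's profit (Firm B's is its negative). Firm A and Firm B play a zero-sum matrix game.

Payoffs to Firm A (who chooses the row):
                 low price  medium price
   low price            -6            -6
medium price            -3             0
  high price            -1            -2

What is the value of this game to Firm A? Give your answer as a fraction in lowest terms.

Row low price is strictly dominated by row medium price, so Firm A never plays it.
The remaining 2×2 game on (medium price, high price) × (low price, medium price) has no saddle point. Let Firm A play medium price with probability p; indifference gives −3p − (1−p) = −2(1−p), so p = 1/4.
Similarly Firm B's optimal q on low price is 1/2, and the value is -3·(1/2) + (0)·(1/2) = -3/2.

-3/2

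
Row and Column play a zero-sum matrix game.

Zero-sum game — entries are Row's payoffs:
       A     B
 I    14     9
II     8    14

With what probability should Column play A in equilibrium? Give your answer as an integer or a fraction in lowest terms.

5/11

Row minima are 9 and 8, so Row's maximin is 9; column maxima are 14 and 14, so Column's minimax is 14. These differ, so the equilibrium is in mixed strategies.
Let Column play A with probability q. Row is indifferent when 14q + 9(1−q) = 8q + 14(1−q), giving q = 5/11.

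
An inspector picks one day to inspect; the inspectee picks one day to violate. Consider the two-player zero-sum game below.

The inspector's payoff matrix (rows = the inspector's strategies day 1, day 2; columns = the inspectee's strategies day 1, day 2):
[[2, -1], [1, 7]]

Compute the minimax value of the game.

Row minima are -1 and 1, so the inspector's maximin is 1; column maxima are 2 and 7, so the inspectee's minimax is 2. These differ, so the equilibrium is in mixed strategies.
Let the inspector play day 1 with probability p. The inspectee is indifferent when 2p + (1−p) = −p + 7(1−p), giving p = 2/3.
Let the inspectee play day 1 with probability q. The inspector is indifferent when 2q − (1−q) = q + 7(1−q), giving q = 8/9.
The value is 2·(8/9) + (-1)·(1/9) = 5/3.

5/3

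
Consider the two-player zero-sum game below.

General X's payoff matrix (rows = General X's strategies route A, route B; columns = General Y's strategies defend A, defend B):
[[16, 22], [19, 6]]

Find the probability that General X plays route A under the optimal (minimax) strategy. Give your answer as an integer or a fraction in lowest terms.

Row minima are 16 and 6, so General X's maximin is 16; column maxima are 19 and 22, so General Y's minimax is 19. These differ, so the equilibrium is in mixed strategies.
Let General X play route A with probability p. General Y is indifferent when 16p + 19(1−p) = 22p + 6(1−p), giving p = 13/19.

13/19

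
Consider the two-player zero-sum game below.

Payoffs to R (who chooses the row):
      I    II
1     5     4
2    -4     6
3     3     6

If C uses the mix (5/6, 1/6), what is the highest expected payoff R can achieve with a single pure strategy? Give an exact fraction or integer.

1: (5)·(5/6) + (4)·(1/6) = 29/6.
2: (-4)·(5/6) + (6)·(1/6) = -7/3.
3: (3)·(5/6) + (6)·(1/6) = 7/2.
The best pure response is 1 with expected payoff 29/6.

29/6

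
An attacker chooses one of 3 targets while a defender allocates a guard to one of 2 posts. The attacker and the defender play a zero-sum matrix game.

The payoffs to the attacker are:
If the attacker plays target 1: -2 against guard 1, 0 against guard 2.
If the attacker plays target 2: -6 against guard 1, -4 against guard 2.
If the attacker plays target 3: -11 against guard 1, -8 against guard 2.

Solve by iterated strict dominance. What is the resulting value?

-2

Row target 3 is strictly dominated by row target 1 (-2>-11, 0>-8); eliminate target 3.
Row target 2 is strictly dominated by row target 1 (-2>-6, 0>-4); eliminate target 2.
Column guard 2 is strictly dominated by guard 1 for the defender (-2<0); eliminate guard 2.
Only (target 1, guard 1) remains, with payoff -2.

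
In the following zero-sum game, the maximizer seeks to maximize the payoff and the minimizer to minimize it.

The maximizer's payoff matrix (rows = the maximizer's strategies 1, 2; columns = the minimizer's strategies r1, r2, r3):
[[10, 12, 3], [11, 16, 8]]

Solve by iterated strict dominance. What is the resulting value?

Row 1 is strictly dominated by row 2 (11>10, 16>12, 8>3); eliminate 1.
Column r2 is strictly dominated by r1 for the minimizer (11<16); eliminate r2.
Column r1 is strictly dominated by r3 for the minimizer (8<11); eliminate r1.
Only (2, r3) remains, with payoff 8.

8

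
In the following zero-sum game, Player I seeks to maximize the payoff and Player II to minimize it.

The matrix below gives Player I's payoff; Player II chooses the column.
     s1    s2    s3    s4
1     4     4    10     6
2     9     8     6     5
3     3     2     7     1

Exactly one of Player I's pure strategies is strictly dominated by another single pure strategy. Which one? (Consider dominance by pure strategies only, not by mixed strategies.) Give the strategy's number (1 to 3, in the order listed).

3

Compare 3 with 1: 4 > 3, 4 > 2, 10 > 7, 6 > 1.
So 1 strictly dominates 3 for Player I; 3 is strictly dominated.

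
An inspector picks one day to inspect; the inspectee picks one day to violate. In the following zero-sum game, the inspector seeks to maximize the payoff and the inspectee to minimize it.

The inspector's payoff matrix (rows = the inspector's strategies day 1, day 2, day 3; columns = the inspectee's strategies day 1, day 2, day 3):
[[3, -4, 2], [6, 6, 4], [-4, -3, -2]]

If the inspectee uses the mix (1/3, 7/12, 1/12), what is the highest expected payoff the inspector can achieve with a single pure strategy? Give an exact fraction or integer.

35/6

day 1: (3)·(1/3) + (-4)·(7/12) + (2)·(1/12) = -7/6.
day 2: (6)·(1/3) + (6)·(7/12) + (4)·(1/12) = 35/6.
day 3: (-4)·(1/3) + (-3)·(7/12) + (-2)·(1/12) = -13/4.
The best pure response is day 2 with expected payoff 35/6.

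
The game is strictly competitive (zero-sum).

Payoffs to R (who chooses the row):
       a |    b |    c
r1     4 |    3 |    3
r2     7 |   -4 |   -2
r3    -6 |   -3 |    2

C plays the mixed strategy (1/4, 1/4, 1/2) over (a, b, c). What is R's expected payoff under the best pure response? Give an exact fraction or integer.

r1: (4)·(1/4) + (3)·(1/4) + (3)·(1/2) = 13/4.
r2: (7)·(1/4) + (-4)·(1/4) + (-2)·(1/2) = -1/4.
r3: (-6)·(1/4) + (-3)·(1/4) + (2)·(1/2) = -5/4.
The best pure response is r1 with expected payoff 13/4.

13/4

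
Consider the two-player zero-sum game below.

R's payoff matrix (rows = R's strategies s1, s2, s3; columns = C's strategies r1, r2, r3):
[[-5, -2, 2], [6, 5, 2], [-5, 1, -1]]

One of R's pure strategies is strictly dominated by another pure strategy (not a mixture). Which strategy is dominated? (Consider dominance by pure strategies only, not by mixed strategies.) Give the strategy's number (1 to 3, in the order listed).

3

Compare s3 with s2: 6 > -5, 5 > 1, 2 > -1.
So s2 strictly dominates s3 for R; s3 is strictly dominated.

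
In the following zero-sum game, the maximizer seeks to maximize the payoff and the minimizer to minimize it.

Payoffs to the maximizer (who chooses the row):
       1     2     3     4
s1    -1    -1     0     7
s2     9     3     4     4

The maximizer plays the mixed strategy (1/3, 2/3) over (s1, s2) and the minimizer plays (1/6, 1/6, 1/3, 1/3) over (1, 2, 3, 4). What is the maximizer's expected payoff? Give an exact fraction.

Against (1/6, 1/6, 1/3, 1/3), each row's expected payoff is s1: 2; s2: 14/3.
Taking the (1/3, 2/3)-weighted average: (1/3)·(2) + (2/3)·(14/3) = 34/9.

34/9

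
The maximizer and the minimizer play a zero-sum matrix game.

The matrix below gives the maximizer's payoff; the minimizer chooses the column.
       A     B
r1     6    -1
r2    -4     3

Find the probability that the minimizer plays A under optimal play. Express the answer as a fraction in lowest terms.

2/7

Row minima are -1 and -4, so the maximizer's maximin is -1; column maxima are 6 and 3, so the minimizer's minimax is 3. These differ, so the equilibrium is in mixed strategies.
Let the minimizer play A with probability q. The maximizer is indifferent when 6q − (1−q) = −4q + 3(1−q), giving q = 2/7.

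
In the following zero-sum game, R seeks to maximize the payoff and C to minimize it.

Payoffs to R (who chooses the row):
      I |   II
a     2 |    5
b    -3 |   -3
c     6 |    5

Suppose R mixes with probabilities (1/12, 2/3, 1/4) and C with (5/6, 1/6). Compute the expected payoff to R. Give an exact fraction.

Against (5/6, 1/6), each row's expected payoff is a: 5/2; b: -3; c: 35/6.
Taking the (1/12, 2/3, 1/4)-weighted average: (1/12)·(5/2) + (2/3)·(-3) + (1/4)·(35/6) = -1/3.

-1/3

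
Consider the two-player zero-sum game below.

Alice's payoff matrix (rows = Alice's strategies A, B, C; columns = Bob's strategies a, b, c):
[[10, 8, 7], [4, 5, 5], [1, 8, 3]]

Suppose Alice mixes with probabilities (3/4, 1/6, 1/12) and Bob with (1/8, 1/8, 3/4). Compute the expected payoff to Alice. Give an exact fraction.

Against (1/8, 1/8, 3/4), each row's expected payoff is A: 15/2; B: 39/8; C: 27/8.
Taking the (3/4, 1/6, 1/12)-weighted average: (3/4)·(15/2) + (1/6)·(39/8) + (1/12)·(27/8) = 215/32.

215/32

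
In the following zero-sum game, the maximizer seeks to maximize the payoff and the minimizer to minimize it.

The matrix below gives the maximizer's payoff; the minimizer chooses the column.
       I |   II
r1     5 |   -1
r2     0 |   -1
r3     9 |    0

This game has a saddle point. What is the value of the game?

Row minima: -1, -1, 0 → the maximizer's maximin is 0.
Column maxima: 9, 0 → the minimizer's minimax is 0.
They coincide at (r3, II), so the value is 0.

0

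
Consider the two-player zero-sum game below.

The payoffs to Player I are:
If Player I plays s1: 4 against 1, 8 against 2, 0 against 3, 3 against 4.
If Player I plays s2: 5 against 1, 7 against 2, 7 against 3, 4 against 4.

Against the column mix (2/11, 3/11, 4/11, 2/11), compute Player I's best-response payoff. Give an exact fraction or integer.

s1: (4)·(2/11) + (8)·(3/11) + (0)·(4/11) + (3)·(2/11) = 38/11.
s2: (5)·(2/11) + (7)·(3/11) + (7)·(4/11) + (4)·(2/11) = 67/11.
The best pure response is s2 with expected payoff 67/11.

67/11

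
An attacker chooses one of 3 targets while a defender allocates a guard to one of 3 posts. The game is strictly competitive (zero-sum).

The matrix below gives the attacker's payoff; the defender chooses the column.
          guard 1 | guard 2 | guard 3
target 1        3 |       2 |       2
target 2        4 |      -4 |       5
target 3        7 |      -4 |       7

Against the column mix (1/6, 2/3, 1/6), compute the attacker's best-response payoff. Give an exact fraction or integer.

target 1: (3)·(1/6) + (2)·(2/3) + (2)·(1/6) = 13/6.
target 2: (4)·(1/6) + (-4)·(2/3) + (5)·(1/6) = -7/6.
target 3: (7)·(1/6) + (-4)·(2/3) + (7)·(1/6) = -1/3.
The best pure response is target 1 with expected payoff 13/6.

13/6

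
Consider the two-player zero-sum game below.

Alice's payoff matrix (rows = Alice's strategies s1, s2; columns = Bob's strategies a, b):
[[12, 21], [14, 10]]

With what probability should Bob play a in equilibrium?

Row minima are 12 and 10, so Alice's maximin is 12; column maxima are 14 and 21, so Bob's minimax is 14. These differ, so the equilibrium is in mixed strategies.
Let Bob play a with probability q. Alice is indifferent when 12q + 21(1−q) = 14q + 10(1−q), giving q = 11/13.

11/13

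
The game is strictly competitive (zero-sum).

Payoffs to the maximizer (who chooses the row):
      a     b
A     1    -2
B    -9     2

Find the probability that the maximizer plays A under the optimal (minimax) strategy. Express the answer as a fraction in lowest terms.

11/14

Row minima are -2 and -9, so the maximizer's maximin is -2; column maxima are 1 and 2, so the minimizer's minimax is 1. These differ, so the equilibrium is in mixed strategies.
Let the maximizer play A with probability p. The minimizer is indifferent when p − 9(1−p) = −2p + 2(1−p), giving p = 11/14.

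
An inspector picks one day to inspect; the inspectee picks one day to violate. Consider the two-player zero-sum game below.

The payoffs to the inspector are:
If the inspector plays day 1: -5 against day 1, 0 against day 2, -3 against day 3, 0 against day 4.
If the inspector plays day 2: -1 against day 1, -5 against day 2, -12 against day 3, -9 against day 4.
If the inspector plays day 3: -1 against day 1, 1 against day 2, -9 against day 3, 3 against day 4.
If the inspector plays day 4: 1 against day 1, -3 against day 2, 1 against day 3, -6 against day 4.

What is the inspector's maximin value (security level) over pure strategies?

The worst-case payoff for each row is day 1: -5, day 2: -12, day 3: -9, day 4: -6.
The best of these is -5.

-5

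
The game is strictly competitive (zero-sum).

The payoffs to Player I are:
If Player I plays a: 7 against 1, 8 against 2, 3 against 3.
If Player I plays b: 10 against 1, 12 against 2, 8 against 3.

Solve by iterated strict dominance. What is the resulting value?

8

Row a is strictly dominated by row b (10>7, 12>8, 8>3); eliminate a.
Column 1 is strictly dominated by 3 for Player II (8<10); eliminate 1.
Column 2 is strictly dominated by 3 for Player II (8<12); eliminate 2.
Only (b, 3) remains, with payoff 8.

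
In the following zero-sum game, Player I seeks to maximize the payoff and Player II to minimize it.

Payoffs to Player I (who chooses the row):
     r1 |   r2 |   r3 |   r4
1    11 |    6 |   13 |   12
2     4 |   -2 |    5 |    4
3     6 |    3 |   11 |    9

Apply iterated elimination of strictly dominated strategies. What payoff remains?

Row 3 is strictly dominated by row 1 (11>6, 6>3, 13>11, 12>9); eliminate 3.
Row 2 is strictly dominated by row 1 (11>4, 6>-2, 13>5, 12>4); eliminate 2.
Column r1 is strictly dominated by r2 for Player II (6<11); eliminate r1.
Column r3 is strictly dominated by r2 for Player II (6<13); eliminate r3.
Column r4 is strictly dominated by r2 for Player II (6<12); eliminate r4.
Only (1, r2) remains, with payoff 6.

6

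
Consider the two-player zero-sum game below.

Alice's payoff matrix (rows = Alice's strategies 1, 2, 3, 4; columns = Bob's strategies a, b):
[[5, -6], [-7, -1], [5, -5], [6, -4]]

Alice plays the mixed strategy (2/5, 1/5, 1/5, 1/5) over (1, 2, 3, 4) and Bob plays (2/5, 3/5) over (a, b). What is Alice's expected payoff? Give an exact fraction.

-38/25

Against (2/5, 3/5), each row's expected payoff is 1: -8/5; 2: -17/5; 3: -1; 4: 0.
Taking the (2/5, 1/5, 1/5, 1/5)-weighted average: (2/5)·(-8/5) + (1/5)·(-17/5) + (1/5)·(-1) + (1/5)·(0) = -38/25.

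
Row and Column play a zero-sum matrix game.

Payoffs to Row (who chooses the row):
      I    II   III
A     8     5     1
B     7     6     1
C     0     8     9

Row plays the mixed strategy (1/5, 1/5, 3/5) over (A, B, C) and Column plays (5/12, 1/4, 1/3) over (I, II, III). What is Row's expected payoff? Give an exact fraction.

74/15

Against (5/12, 1/4, 1/3), each row's expected payoff is A: 59/12; B: 19/4; C: 5.
Taking the (1/5, 1/5, 3/5)-weighted average: (1/5)·(59/12) + (1/5)·(19/4) + (3/5)·(5) = 74/15.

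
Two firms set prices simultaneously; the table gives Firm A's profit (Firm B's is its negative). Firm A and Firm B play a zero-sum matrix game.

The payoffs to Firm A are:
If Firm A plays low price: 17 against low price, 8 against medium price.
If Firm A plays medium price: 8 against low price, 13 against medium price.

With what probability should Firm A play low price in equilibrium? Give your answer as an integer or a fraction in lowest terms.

5/14

Row minima are 8 and 8, so Firm A's maximin is 8; column maxima are 17 and 13, so Firm B's minimax is 13. These differ, so the equilibrium is in mixed strategies.
Let Firm A play low price with probability p. Firm B is indifferent when 17p + 8(1−p) = 8p + 13(1−p), giving p = 5/14.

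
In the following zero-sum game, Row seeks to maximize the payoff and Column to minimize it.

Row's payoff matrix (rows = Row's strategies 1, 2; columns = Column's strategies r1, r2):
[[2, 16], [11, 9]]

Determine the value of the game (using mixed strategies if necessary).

79/8

Row minima are 2 and 9, so Row's maximin is 9; column maxima are 11 and 16, so Column's minimax is 11. These differ, so the equilibrium is in mixed strategies.
Let Row play 1 with probability p. Column is indifferent when 2p + 11(1−p) = 16p + 9(1−p), giving p = 1/8.
Let Column play r1 with probability q. Row is indifferent when 2q + 16(1−q) = 11q + 9(1−q), giving q = 7/16.
The value is 2·(7/16) + (16)·(9/16) = 79/8.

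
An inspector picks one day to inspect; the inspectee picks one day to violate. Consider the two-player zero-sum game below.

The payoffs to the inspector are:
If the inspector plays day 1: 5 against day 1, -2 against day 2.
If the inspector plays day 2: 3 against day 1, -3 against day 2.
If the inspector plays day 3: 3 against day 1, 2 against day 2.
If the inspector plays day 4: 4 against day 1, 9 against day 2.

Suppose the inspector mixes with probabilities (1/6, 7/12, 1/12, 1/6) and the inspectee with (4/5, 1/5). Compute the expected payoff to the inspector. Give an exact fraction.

163/60

Against (4/5, 1/5), each row's expected payoff is day 1: 18/5; day 2: 9/5; day 3: 14/5; day 4: 5.
Taking the (1/6, 7/12, 1/12, 1/6)-weighted average: (1/6)·(18/5) + (7/12)·(9/5) + (1/12)·(14/5) + (1/6)·(5) = 163/60.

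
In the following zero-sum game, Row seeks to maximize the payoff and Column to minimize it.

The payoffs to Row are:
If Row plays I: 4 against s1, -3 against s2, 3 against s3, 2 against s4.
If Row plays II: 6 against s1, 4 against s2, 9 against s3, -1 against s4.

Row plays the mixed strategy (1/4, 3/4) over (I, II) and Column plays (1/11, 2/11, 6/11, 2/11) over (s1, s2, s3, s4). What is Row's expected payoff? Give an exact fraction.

Against (1/11, 2/11, 6/11, 2/11), each row's expected payoff is I: 20/11; II: 6.
Taking the (1/4, 3/4)-weighted average: (1/4)·(20/11) + (3/4)·(6) = 109/22.

109/22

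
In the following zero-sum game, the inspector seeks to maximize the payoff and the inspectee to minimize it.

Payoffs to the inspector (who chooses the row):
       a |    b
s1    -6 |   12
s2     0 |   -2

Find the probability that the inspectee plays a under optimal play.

7/10

Row minima are -6 and -2, so the inspector's maximin is -2; column maxima are 0 and 12, so the inspectee's minimax is 0. These differ, so the equilibrium is in mixed strategies.
Let the inspectee play a with probability q. The inspector is indifferent when −6q + 12(1−q) = −2(1−q), giving q = 7/10.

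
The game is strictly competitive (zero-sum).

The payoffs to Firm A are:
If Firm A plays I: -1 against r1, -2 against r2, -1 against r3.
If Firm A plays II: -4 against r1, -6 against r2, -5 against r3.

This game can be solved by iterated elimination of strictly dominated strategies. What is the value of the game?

Row II is strictly dominated by row I (-1>-4, -2>-6, -1>-5); eliminate II.
Column r1 is strictly dominated by r2 for Firm B (-2<-1); eliminate r1.
Column r3 is strictly dominated by r2 for Firm B (-2<-1); eliminate r3.
Only (I, r2) remains, with payoff -2.

-2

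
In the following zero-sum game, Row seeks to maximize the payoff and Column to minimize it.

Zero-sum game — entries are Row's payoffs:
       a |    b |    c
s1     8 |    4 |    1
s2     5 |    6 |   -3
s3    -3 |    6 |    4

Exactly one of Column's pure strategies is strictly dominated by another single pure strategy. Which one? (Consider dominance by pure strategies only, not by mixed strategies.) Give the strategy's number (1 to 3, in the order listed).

2

Column prefers columns that give Row less. Compare b with c: 1 < 4, -3 < 6, 4 < 6.
So c strictly dominates b for Column; b is strictly dominated.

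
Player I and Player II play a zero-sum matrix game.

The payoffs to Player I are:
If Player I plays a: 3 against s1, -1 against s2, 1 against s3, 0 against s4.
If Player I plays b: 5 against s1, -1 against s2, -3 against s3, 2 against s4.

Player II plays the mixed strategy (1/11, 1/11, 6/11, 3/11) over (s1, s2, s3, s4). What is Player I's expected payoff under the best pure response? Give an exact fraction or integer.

8/11

a: (3)·(1/11) + (-1)·(1/11) + (1)·(6/11) + (0)·(3/11) = 8/11.
b: (5)·(1/11) + (-1)·(1/11) + (-3)·(6/11) + (2)·(3/11) = -8/11.
The best pure response is a with expected payoff 8/11.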